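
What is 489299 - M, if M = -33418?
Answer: 522717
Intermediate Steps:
489299 - M = 489299 - 1*(-33418) = 489299 + 33418 = 522717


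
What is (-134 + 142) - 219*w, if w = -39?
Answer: 8549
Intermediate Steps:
(-134 + 142) - 219*w = (-134 + 142) - 219*(-39) = 8 + 8541 = 8549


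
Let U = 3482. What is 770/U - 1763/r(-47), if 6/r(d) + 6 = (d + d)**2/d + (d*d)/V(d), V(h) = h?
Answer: 739723613/10446 ≈ 70814.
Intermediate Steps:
r(d) = 6/(-6 + 5*d) (r(d) = 6/(-6 + ((d + d)**2/d + (d*d)/d)) = 6/(-6 + ((2*d)**2/d + d**2/d)) = 6/(-6 + ((4*d**2)/d + d)) = 6/(-6 + (4*d + d)) = 6/(-6 + 5*d))
770/U - 1763/r(-47) = 770/3482 - 1763/(6/(-6 + 5*(-47))) = 770*(1/3482) - 1763/(6/(-6 - 235)) = 385/1741 - 1763/(6/(-241)) = 385/1741 - 1763/(6*(-1/241)) = 385/1741 - 1763/(-6/241) = 385/1741 - 1763*(-241/6) = 385/1741 + 424883/6 = 739723613/10446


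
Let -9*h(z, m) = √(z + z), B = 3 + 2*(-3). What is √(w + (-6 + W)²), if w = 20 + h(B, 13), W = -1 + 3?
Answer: √(324 - I*√6)/3 ≈ 6.0 - 0.02268*I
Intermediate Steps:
B = -3 (B = 3 - 6 = -3)
W = 2
h(z, m) = -√2*√z/9 (h(z, m) = -√(z + z)/9 = -√2*√z/9)
w = 20 - I*√6/9 (w = 20 - √2*√(-3)/9 = 20 - √2*I*√3/9 = 20 - I*√6/9 ≈ 20.0 - 0.27217*I)
√(w + (-6 + W)²) = √((20 - I*√6/9) + (-6 + 2)²) = √((20 - I*√6/9) + (-4)²) = √((20 - I*√6/9) + 16) = √(36 - I*√6/9)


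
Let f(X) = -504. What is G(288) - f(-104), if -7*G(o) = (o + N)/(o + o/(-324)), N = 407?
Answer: 9110097/18088 ≈ 503.65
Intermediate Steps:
G(o) = -324*(407 + o)/(2261*o) (G(o) = -(o + 407)/(7*(o + o/(-324))) = -(407 + o)/(7*(o + o*(-1/324))) = -(407 + o)/(7*(o - o/324)) = -(407 + o)/(7*(323*o/324)) = -(407 + o)*324/(323*o)/7 = -324*(407 + o)/(2261*o))
G(288) - f(-104) = (324/2261)*(-407 - 1*288)/288 - 1*(-504) = (324/2261)*(1/288)*(-407 - 288) + 504 = (324/2261)*(1/288)*(-695) + 504 = -6255/18088 + 504 = 9110097/18088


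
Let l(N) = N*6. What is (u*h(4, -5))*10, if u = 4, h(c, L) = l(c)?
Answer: 960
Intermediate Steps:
l(N) = 6*N
h(c, L) = 6*c
(u*h(4, -5))*10 = (4*(6*4))*10 = (4*24)*10 = 96*10 = 960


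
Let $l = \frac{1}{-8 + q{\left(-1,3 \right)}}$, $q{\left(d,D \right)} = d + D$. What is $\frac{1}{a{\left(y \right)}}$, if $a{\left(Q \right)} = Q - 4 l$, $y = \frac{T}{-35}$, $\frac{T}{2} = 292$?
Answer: $- \frac{105}{1682} \approx -0.062426$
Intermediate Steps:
$T = 584$ ($T = 2 \cdot 292 = 584$)
$q{\left(d,D \right)} = D + d$
$l = - \frac{1}{6}$ ($l = \frac{1}{-8 + \left(3 - 1\right)} = \frac{1}{-8 + 2} = \frac{1}{-6} = - \frac{1}{6} \approx -0.16667$)
$y = - \frac{584}{35}$ ($y = \frac{584}{-35} = 584 \left(- \frac{1}{35}\right) = - \frac{584}{35} \approx -16.686$)
$a{\left(Q \right)} = \frac{2}{3} + Q$ ($a{\left(Q \right)} = Q - - \frac{2}{3} = Q + \frac{2}{3} = \frac{2}{3} + Q$)
$\frac{1}{a{\left(y \right)}} = \frac{1}{\frac{2}{3} - \frac{584}{35}} = \frac{1}{- \frac{1682}{105}} = - \frac{105}{1682}$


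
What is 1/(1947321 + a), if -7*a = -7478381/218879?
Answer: 1532153/2983601190494 ≈ 5.1352e-7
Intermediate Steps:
a = 7478381/1532153 (a = -(-7478381)/(7*218879) = -1/7*(-7478381/218879) = 7478381/1532153 ≈ 4.8810)
1/(1947321 + a) = 1/(1947321 + 7478381/1532153) = 1/(2983601190494/1532153) = 1532153/2983601190494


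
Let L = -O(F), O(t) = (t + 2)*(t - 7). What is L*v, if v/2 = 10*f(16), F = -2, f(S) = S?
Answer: 0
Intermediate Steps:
O(t) = (-7 + t)*(2 + t) (O(t) = (2 + t)*(-7 + t) = (-7 + t)*(2 + t))
v = 320 (v = 2*(10*16) = 2*160 = 320)
L = 0 (L = -(-14 + (-2)**2 - 5*(-2)) = -(-14 + 4 + 10) = -1*0 = 0)
L*v = 0*320 = 0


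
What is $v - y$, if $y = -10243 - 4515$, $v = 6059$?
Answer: $20817$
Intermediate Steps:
$y = -14758$ ($y = -10243 - 4515 = -14758$)
$v - y = 6059 - -14758 = 6059 + 14758 = 20817$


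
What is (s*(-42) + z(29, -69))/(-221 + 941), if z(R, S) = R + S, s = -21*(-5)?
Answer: -445/72 ≈ -6.1806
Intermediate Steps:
s = 105
(s*(-42) + z(29, -69))/(-221 + 941) = (105*(-42) + (29 - 69))/(-221 + 941) = (-4410 - 40)/720 = -4450*1/720 = -445/72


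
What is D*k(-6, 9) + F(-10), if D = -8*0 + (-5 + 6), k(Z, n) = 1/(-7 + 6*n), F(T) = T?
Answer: -469/47 ≈ -9.9787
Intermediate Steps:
D = 1 (D = 0 + 1 = 1)
D*k(-6, 9) + F(-10) = 1/(-7 + 6*9) - 10 = 1/(-7 + 54) - 10 = 1/47 - 10 = -469/47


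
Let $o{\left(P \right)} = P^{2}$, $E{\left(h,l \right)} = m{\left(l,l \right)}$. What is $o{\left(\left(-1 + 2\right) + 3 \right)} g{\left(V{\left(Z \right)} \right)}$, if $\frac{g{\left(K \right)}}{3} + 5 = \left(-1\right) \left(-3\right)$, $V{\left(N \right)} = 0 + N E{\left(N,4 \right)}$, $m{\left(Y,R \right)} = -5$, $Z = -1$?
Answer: $-96$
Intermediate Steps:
$E{\left(h,l \right)} = -5$
$V{\left(N \right)} = - 5 N$ ($V{\left(N \right)} = 0 + N \left(-5\right) = 0 - 5 N = - 5 N$)
$g{\left(K \right)} = -6$ ($g{\left(K \right)} = -15 + 3 \left(\left(-1\right) \left(-3\right)\right) = -15 + 3 \cdot 3 = -15 + 9 = -6$)
$o{\left(\left(-1 + 2\right) + 3 \right)} g{\left(V{\left(Z \right)} \right)} = \left(\left(-1 + 2\right) + 3\right)^{2} \left(-6\right) = \left(1 + 3\right)^{2} \left(-6\right) = 4^{2} \left(-6\right) = 16 \left(-6\right) = -96$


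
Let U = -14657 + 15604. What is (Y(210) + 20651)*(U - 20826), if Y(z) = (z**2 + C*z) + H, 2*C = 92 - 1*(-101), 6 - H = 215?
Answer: -1685878353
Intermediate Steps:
H = -209 (H = 6 - 1*215 = 6 - 215 = -209)
C = 193/2 (C = (92 - 1*(-101))/2 = (92 + 101)/2 = (1/2)*193 = 193/2 ≈ 96.500)
Y(z) = -209 + z**2 + 193*z/2 (Y(z) = (z**2 + 193*z/2) - 209 = -209 + z**2 + 193*z/2)
U = 947
(Y(210) + 20651)*(U - 20826) = ((-209 + 210**2 + (193/2)*210) + 20651)*(947 - 20826) = ((-209 + 44100 + 20265) + 20651)*(-19879) = (64156 + 20651)*(-19879) = 84807*(-19879) = -1685878353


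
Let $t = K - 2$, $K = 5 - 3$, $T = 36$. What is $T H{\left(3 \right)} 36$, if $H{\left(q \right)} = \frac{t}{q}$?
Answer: $0$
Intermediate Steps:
$K = 2$ ($K = 5 - 3 = 2$)
$t = 0$ ($t = 2 - 2 = 0$)
$H{\left(q \right)} = 0$ ($H{\left(q \right)} = \frac{0}{q} = 0$)
$T H{\left(3 \right)} 36 = 36 \cdot 0 \cdot 36 = 0 \cdot 36 = 0$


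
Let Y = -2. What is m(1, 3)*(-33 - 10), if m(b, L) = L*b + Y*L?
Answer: 129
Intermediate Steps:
m(b, L) = -2*L + L*b (m(b, L) = L*b - 2*L = -2*L + L*b)
m(1, 3)*(-33 - 10) = (3*(-2 + 1))*(-33 - 10) = (3*(-1))*(-43) = -3*(-43) = 129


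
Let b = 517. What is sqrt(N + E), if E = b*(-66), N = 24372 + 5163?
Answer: I*sqrt(4587) ≈ 67.727*I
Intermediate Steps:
N = 29535
E = -34122 (E = 517*(-66) = -34122)
sqrt(N + E) = sqrt(29535 - 34122) = sqrt(-4587) = I*sqrt(4587)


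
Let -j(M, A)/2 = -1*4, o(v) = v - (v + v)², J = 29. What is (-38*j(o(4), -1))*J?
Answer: -8816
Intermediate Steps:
o(v) = v - 4*v² (o(v) = v - (2*v)² = v - 4*v²)
j(M, A) = 8 (j(M, A) = -(-2)*4 = -2*(-4) = 8)
(-38*j(o(4), -1))*J = -38*8*29 = -304*29 = -8816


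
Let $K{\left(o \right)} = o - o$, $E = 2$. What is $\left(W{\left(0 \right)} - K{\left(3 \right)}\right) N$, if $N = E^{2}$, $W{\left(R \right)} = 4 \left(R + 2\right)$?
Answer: $32$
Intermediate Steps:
$K{\left(o \right)} = 0$
$W{\left(R \right)} = 8 + 4 R$ ($W{\left(R \right)} = 4 \left(2 + R\right) = 8 + 4 R$)
$N = 4$ ($N = 2^{2} = 4$)
$\left(W{\left(0 \right)} - K{\left(3 \right)}\right) N = \left(\left(8 + 4 \cdot 0\right) - 0\right) 4 = \left(\left(8 + 0\right) + 0\right) 4 = \left(8 + 0\right) 4 = 8 \cdot 4 = 32$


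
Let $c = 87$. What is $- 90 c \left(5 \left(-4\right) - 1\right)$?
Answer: $164430$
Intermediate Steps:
$- 90 c \left(5 \left(-4\right) - 1\right) = \left(-90\right) 87 \left(5 \left(-4\right) - 1\right) = - 7830 \left(-20 - 1\right) = \left(-7830\right) \left(-21\right) = 164430$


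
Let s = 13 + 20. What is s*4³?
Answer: 2112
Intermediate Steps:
s = 33
s*4³ = 33*4³ = 33*64 = 2112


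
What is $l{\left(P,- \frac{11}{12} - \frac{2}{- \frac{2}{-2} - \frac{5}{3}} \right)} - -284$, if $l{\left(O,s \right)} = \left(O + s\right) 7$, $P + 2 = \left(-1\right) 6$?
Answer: $\frac{2911}{12} \approx 242.58$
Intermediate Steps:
$P = -8$ ($P = -2 - 6 = -8$)
$l{\left(O,s \right)} = 7 O + 7 s$
$l{\left(P,- \frac{11}{12} - \frac{2}{- \frac{2}{-2} - \frac{5}{3}} \right)} - -284 = \left(7 \left(-8\right) + 7 \left(- \frac{11}{12} - \frac{2}{- \frac{2}{-2} - \frac{5}{3}}\right)\right) - -284 = \left(-56 + 7 \left(\left(-11\right) \frac{1}{12} - \frac{2}{\left(-2\right) \left(- \frac{1}{2}\right) - \frac{5}{3}}\right)\right) + 284 = \left(-56 + 7 \left(- \frac{11}{12} - \frac{2}{1 - \frac{5}{3}}\right)\right) + 284 = \left(-56 + 7 \left(- \frac{11}{12} - \frac{2}{- \frac{2}{3}}\right)\right) + 284 = \left(-56 + 7 \left(- \frac{11}{12} - -3\right)\right) + 284 = \left(-56 + 7 \left(- \frac{11}{12} + 3\right)\right) + 284 = \left(-56 + 7 \cdot \frac{25}{12}\right) + 284 = \left(-56 + \frac{175}{12}\right) + 284 = - \frac{497}{12} + 284 = \frac{2911}{12}$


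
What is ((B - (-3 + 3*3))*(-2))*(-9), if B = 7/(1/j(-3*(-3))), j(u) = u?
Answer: 1026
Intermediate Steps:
B = 63 (B = 7/(1/(-3*(-3))) = 7/(1/9) = 7*9 = 63)
((B - (-3 + 3*3))*(-2))*(-9) = ((63 - (-3 + 3*3))*(-2))*(-9) = ((63 - (-3 + 9))*(-2))*(-9) = ((63 - 1*6)*(-2))*(-9) = ((63 - 6)*(-2))*(-9) = (57*(-2))*(-9) = -114*(-9) = 1026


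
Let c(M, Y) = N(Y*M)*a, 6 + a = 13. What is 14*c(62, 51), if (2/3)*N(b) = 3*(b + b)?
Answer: 2788884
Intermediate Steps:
N(b) = 9*b (N(b) = 3*(3*(b + b))/2 = 3*(3*(2*b))/2 = 3*(6*b)/2 = 9*b)
a = 7 (a = -6 + 13 = 7)
c(M, Y) = 63*M*Y (c(M, Y) = (9*(Y*M))*7 = (9*(M*Y))*7 = (9*M*Y)*7 = 63*M*Y)
14*c(62, 51) = 14*(63*62*51) = 14*199206 = 2788884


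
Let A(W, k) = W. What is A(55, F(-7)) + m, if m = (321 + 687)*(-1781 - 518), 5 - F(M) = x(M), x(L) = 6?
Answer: -2317337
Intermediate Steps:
F(M) = -1 (F(M) = 5 - 1*6 = 5 - 6 = -1)
m = -2317392 (m = 1008*(-2299) = -2317392)
A(55, F(-7)) + m = 55 - 2317392 = -2317337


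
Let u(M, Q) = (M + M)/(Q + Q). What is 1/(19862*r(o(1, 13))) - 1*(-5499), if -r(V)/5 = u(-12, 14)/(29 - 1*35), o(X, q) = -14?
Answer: 546105683/99310 ≈ 5499.0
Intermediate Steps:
u(M, Q) = M/Q (u(M, Q) = (2*M)/((2*Q)) = (2*M)*(1/(2*Q)) = M/Q)
r(V) = -5/7 (r(V) = -5*(-12/14)/(29 - 1*35) = -5*(-12*1/14)/(29 - 35) = -(-30)/(7*(-6)) = -(-30)*(-1)/(7*6) = -5*⅐ = -5/7)
1/(19862*r(o(1, 13))) - 1*(-5499) = 1/(19862*(-5/7)) - 1*(-5499) = (1/19862)*(-7/5) + 5499 = -7/99310 + 5499 = 546105683/99310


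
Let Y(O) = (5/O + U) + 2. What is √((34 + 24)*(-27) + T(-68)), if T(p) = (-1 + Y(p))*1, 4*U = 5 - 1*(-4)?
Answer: 18*I*√1394/17 ≈ 39.533*I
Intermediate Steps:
U = 9/4 (U = (5 - 1*(-4))/4 = (5 + 4)/4 = (¼)*9 = 9/4 ≈ 2.2500)
Y(O) = 17/4 + 5/O (Y(O) = (5/O + 9/4) + 2 = (9/4 + 5/O) + 2 = 17/4 + 5/O)
T(p) = 13/4 + 5/p (T(p) = (-1 + (17/4 + 5/p))*1 = (13/4 + 5/p)*1 = 13/4 + 5/p)
√((34 + 24)*(-27) + T(-68)) = √((34 + 24)*(-27) + (13/4 + 5/(-68))) = √(58*(-27) + (13/4 + 5*(-1/68))) = √(-1566 + (13/4 - 5/68)) = √(-1566 + 54/17) = √(-26568/17) = 18*I*√1394/17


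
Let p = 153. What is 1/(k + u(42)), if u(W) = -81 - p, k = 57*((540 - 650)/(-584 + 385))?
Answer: -199/40296 ≈ -0.0049385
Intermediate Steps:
k = 6270/199 (k = 57*(-110/(-199)) = 57*(-110*(-1/199)) = 57*(110/199) = 6270/199 ≈ 31.508)
u(W) = -234 (u(W) = -81 - 1*153 = -81 - 153 = -234)
1/(k + u(42)) = 1/(6270/199 - 234) = 1/(-40296/199) = -199/40296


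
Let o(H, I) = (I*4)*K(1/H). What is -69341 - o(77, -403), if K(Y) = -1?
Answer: -70953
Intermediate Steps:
o(H, I) = -4*I (o(H, I) = (I*4)*(-1) = (4*I)*(-1) = -4*I)
-69341 - o(77, -403) = -69341 - (-4)*(-403) = -69341 - 1*1612 = -69341 - 1612 = -70953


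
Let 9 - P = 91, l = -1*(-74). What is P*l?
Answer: -6068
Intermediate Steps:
l = 74
P = -82 (P = 9 - 1*91 = 9 - 91 = -82)
P*l = -82*74 = -6068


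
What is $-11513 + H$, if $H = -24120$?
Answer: $-35633$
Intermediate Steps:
$-11513 + H = -11513 - 24120 = -35633$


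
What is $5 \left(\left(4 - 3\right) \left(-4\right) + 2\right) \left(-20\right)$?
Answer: $200$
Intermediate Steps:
$5 \left(\left(4 - 3\right) \left(-4\right) + 2\right) \left(-20\right) = 5 \left(1 \left(-4\right) + 2\right) \left(-20\right) = 5 \left(-4 + 2\right) \left(-20\right) = 5 \left(-2\right) \left(-20\right) = \left(-10\right) \left(-20\right) = 200$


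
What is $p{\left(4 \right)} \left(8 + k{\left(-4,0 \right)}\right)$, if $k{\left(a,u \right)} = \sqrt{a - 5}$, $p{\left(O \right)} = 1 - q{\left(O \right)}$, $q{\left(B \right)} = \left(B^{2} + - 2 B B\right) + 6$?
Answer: $88 + 33 i \approx 88.0 + 33.0 i$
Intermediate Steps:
$q{\left(B \right)} = 6 - B^{2}$ ($q{\left(B \right)} = \left(B^{2} - 2 B^{2}\right) + 6 = - B^{2} + 6 = 6 - B^{2}$)
$p{\left(O \right)} = -5 + O^{2}$ ($p{\left(O \right)} = 1 - \left(6 - O^{2}\right) = 1 + \left(-6 + O^{2}\right) = -5 + O^{2}$)
$k{\left(a,u \right)} = \sqrt{-5 + a}$
$p{\left(4 \right)} \left(8 + k{\left(-4,0 \right)}\right) = \left(-5 + 4^{2}\right) \left(8 + \sqrt{-5 - 4}\right) = \left(-5 + 16\right) \left(8 + \sqrt{-9}\right) = 11 \left(8 + 3 i\right) = 88 + 33 i$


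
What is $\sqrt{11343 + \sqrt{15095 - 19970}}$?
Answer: $\sqrt{11343 + 5 i \sqrt{195}} \approx 106.5 + 0.3278 i$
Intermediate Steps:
$\sqrt{11343 + \sqrt{15095 - 19970}} = \sqrt{11343 + \sqrt{-4875}} = \sqrt{11343 + 5 i \sqrt{195}}$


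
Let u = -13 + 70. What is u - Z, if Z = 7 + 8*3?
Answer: 26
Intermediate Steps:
Z = 31 (Z = 7 + 24 = 31)
u = 57
u - Z = 57 - 1*31 = 57 - 31 = 26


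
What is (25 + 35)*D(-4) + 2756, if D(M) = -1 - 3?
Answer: 2516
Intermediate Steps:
D(M) = -4
(25 + 35)*D(-4) + 2756 = (25 + 35)*(-4) + 2756 = 60*(-4) + 2756 = -240 + 2756 = 2516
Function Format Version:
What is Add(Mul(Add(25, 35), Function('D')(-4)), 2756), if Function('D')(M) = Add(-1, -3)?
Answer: 2516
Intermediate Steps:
Function('D')(M) = -4
Add(Mul(Add(25, 35), Function('D')(-4)), 2756) = Add(Mul(Add(25, 35), -4), 2756) = Add(Mul(60, -4), 2756) = Add(-240, 2756) = 2516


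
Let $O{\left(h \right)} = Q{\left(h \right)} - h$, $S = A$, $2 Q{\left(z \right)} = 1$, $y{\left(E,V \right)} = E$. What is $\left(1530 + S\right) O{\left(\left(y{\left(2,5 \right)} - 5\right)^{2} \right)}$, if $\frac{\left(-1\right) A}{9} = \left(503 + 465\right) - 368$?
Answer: $32895$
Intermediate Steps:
$Q{\left(z \right)} = \frac{1}{2}$ ($Q{\left(z \right)} = \frac{1}{2} \cdot 1 = \frac{1}{2}$)
$A = -5400$ ($A = - 9 \left(\left(503 + 465\right) - 368\right) = - 9 \left(968 - 368\right) = \left(-9\right) 600 = -5400$)
$S = -5400$
$O{\left(h \right)} = \frac{1}{2} - h$
$\left(1530 + S\right) O{\left(\left(y{\left(2,5 \right)} - 5\right)^{2} \right)} = \left(1530 - 5400\right) \left(\frac{1}{2} - \left(2 - 5\right)^{2}\right) = - 3870 \left(\frac{1}{2} - \left(-3\right)^{2}\right) = - 3870 \left(\frac{1}{2} - 9\right) = \left(-3870\right) \left(- \frac{17}{2}\right) = 32895$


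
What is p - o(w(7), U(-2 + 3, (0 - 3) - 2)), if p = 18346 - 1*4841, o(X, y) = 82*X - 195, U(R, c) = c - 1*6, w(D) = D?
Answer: 13126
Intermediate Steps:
U(R, c) = -6 + c (U(R, c) = c - 6 = -6 + c)
o(X, y) = -195 + 82*X
p = 13505 (p = 18346 - 4841 = 13505)
p - o(w(7), U(-2 + 3, (0 - 3) - 2)) = 13505 - (-195 + 82*7) = 13505 - (-195 + 574) = 13505 - 1*379 = 13505 - 379 = 13126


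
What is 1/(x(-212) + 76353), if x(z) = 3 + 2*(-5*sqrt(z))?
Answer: 19089/1457564984 + 5*I*sqrt(53)/1457564984 ≈ 1.3097e-5 + 2.4974e-8*I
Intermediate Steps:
x(z) = 3 - 10*sqrt(z)
1/(x(-212) + 76353) = 1/((3 - 20*I*sqrt(53)) + 76353) = 1/(76356 - 20*I*sqrt(53))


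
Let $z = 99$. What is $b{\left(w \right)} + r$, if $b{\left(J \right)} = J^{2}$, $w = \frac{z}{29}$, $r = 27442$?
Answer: $\frac{23088523}{841} \approx 27454.0$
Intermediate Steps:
$w = \frac{99}{29} \approx 3.4138$
$b{\left(w \right)} + r = \left(\frac{99}{29}\right)^{2} + 27442 = \frac{9801}{841} + 27442 = \frac{23088523}{841}$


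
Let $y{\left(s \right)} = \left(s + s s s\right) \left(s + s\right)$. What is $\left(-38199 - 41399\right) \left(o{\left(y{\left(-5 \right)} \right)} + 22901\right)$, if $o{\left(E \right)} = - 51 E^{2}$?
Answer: $6858728746202$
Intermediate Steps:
$y{\left(s \right)} = 2 s \left(s + s^{3}\right)$ ($y{\left(s \right)} = \left(s + s^{2} s\right) 2 s = \left(s + s^{3}\right) 2 s = 2 s \left(s + s^{3}\right)$)
$\left(-38199 - 41399\right) \left(o{\left(y{\left(-5 \right)} \right)} + 22901\right) = \left(-38199 - 41399\right) \left(- 51 \left(2 \left(-5\right)^{2} \left(1 + \left(-5\right)^{2}\right)\right)^{2} + 22901\right) = - 79598 \left(- 51 \left(2 \cdot 25 \left(1 + 25\right)\right)^{2} + 22901\right) = - 79598 \left(- 51 \left(2 \cdot 25 \cdot 26\right)^{2} + 22901\right) = - 79598 \left(- 51 \cdot 1300^{2} + 22901\right) = - 79598 \left(\left(-51\right) 1690000 + 22901\right) = - 79598 \left(-86190000 + 22901\right) = \left(-79598\right) \left(-86167099\right) = 6858728746202$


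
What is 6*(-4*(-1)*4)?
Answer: 96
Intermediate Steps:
6*(-4*(-1)*4) = 6*(4*4) = 6*16 = 96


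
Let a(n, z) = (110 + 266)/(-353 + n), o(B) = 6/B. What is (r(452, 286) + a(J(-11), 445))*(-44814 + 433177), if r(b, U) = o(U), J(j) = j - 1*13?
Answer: -1572481787/4147 ≈ -3.7919e+5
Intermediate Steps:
J(j) = -13 + j (J(j) = j - 13 = -13 + j)
r(b, U) = 6/U
a(n, z) = 376/(-353 + n)
(r(452, 286) + a(J(-11), 445))*(-44814 + 433177) = (6/286 + 376/(-353 + (-13 - 11)))*(-44814 + 433177) = (6*(1/286) + 376/(-353 - 24))*388363 = (3/143 + 376/(-377))*388363 = (3/143 + 376*(-1/377))*388363 = (3/143 - 376/377)*388363 = -4049/4147*388363 = -1572481787/4147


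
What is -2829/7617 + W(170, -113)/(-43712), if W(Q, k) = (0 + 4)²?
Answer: -2578815/6936548 ≈ -0.37177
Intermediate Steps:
W(Q, k) = 16 (W(Q, k) = 4² = 16)
-2829/7617 + W(170, -113)/(-43712) = -2829/7617 + 16/(-43712) = -2829*1/7617 + 16*(-1/43712) = -943/2539 - 1/2732 = -2578815/6936548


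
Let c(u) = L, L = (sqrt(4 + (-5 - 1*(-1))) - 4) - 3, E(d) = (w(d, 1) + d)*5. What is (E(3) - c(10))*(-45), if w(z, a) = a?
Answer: -1215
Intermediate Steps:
E(d) = 5 + 5*d (E(d) = (1 + d)*5 = 5 + 5*d)
L = -7 (L = (sqrt(4 + (-5 + 1)) - 4) - 3 = (sqrt(4 - 4) - 4) - 3 = (sqrt(0) - 4) - 3 = (0 - 4) - 3 = -4 - 3 = -7)
c(u) = -7
(E(3) - c(10))*(-45) = ((5 + 5*3) - 1*(-7))*(-45) = ((5 + 15) + 7)*(-45) = (20 + 7)*(-45) = 27*(-45) = -1215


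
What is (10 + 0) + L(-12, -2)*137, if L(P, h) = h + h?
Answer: -538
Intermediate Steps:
L(P, h) = 2*h
(10 + 0) + L(-12, -2)*137 = (10 + 0) + (2*(-2))*137 = 10 - 4*137 = 10 - 548 = -538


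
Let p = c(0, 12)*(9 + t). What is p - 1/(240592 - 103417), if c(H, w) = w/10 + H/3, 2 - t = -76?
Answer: 14321069/137175 ≈ 104.40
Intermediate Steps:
t = 78 (t = 2 - 1*(-76) = 2 + 76 = 78)
c(H, w) = H/3 + w/10 (c(H, w) = w*(⅒) + H*(⅓) = w/10 + H/3 = H/3 + w/10)
p = 522/5 (p = ((⅓)*0 + (⅒)*12)*(9 + 78) = (0 + 6/5)*87 = (6/5)*87 = 522/5 ≈ 104.40)
p - 1/(240592 - 103417) = 522/5 - 1/(240592 - 103417) = 522/5 - 1/137175 = 14321069/137175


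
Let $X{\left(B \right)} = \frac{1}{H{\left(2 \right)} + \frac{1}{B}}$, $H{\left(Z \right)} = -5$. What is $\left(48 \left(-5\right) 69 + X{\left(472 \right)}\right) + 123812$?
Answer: $\frac{253006996}{2359} \approx 1.0725 \cdot 10^{5}$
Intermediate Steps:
$X{\left(B \right)} = \frac{1}{-5 + \frac{1}{B}}$
$\left(48 \left(-5\right) 69 + X{\left(472 \right)}\right) + 123812 = \left(48 \left(-5\right) 69 + \frac{472}{1 - 2360}\right) + 123812 = \left(\left(-240\right) 69 + \frac{472}{1 - 2360}\right) + 123812 = \left(-16560 + \frac{472}{-2359}\right) + 123812 = \left(-16560 + 472 \left(- \frac{1}{2359}\right)\right) + 123812 = \left(-16560 - \frac{472}{2359}\right) + 123812 = - \frac{39065512}{2359} + 123812 = \frac{253006996}{2359}$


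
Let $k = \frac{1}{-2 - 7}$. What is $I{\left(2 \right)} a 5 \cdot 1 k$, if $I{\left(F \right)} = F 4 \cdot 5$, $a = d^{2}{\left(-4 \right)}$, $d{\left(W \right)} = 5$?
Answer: $- \frac{5000}{9} \approx -555.56$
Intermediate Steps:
$k = - \frac{1}{9}$ ($k = \frac{1}{-9} = - \frac{1}{9} \approx -0.11111$)
$a = 25$ ($a = 5^{2} = 25$)
$I{\left(F \right)} = 20 F$ ($I{\left(F \right)} = 4 F 5 = 20 F$)
$I{\left(2 \right)} a 5 \cdot 1 k = 20 \cdot 2 \cdot 25 \cdot 5 \cdot 1 \left(- \frac{1}{9}\right) = 40 \cdot 125 \cdot 1 \left(- \frac{1}{9}\right) = 40 \cdot 125 \left(- \frac{1}{9}\right) = 5000 \left(- \frac{1}{9}\right) = - \frac{5000}{9}$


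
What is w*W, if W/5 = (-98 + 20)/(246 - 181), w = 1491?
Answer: -8946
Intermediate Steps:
W = -6 (W = 5*((-98 + 20)/(246 - 181)) = 5*(-78/65) = 5*(-78*1/65) = 5*(-6/5) = -6)
w*W = 1491*(-6) = -8946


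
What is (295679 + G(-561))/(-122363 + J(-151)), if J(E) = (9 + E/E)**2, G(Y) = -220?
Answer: -295459/122263 ≈ -2.4166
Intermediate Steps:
J(E) = 100 (J(E) = (9 + 1)**2 = 10**2 = 100)
(295679 + G(-561))/(-122363 + J(-151)) = (295679 - 220)/(-122363 + 100) = 295459/(-122263) = 295459*(-1/122263) = -295459/122263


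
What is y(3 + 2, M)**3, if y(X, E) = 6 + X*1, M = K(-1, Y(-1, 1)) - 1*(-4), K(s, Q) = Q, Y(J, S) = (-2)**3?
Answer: 1331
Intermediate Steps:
Y(J, S) = -8
M = -4 (M = -8 - 1*(-4) = -8 + 4 = -4)
y(X, E) = 6 + X
y(3 + 2, M)**3 = (6 + (3 + 2))**3 = (6 + 5)**3 = 11**3 = 1331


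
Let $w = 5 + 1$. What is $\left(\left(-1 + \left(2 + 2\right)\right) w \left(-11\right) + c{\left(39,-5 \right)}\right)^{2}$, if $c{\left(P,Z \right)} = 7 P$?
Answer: $5625$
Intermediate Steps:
$w = 6$
$\left(\left(-1 + \left(2 + 2\right)\right) w \left(-11\right) + c{\left(39,-5 \right)}\right)^{2} = \left(\left(-1 + \left(2 + 2\right)\right) 6 \left(-11\right) + 7 \cdot 39\right)^{2} = \left(\left(-1 + 4\right) 6 \left(-11\right) + 273\right)^{2} = \left(3 \cdot 6 \left(-11\right) + 273\right)^{2} = \left(18 \left(-11\right) + 273\right)^{2} = \left(-198 + 273\right)^{2} = 75^{2} = 5625$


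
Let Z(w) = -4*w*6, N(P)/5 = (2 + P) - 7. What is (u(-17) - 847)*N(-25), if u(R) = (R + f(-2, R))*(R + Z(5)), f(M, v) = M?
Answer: -263400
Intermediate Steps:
N(P) = -25 + 5*P (N(P) = 5*((2 + P) - 7) = 5*(-5 + P) = -25 + 5*P)
Z(w) = -24*w
u(R) = (-120 + R)*(-2 + R) (u(R) = (R - 2)*(R - 24*5) = (-2 + R)*(R - 120) = (-2 + R)*(-120 + R) = (-120 + R)*(-2 + R))
(u(-17) - 847)*N(-25) = ((240 + (-17)² - 122*(-17)) - 847)*(-25 + 5*(-25)) = ((240 + 289 + 2074) - 847)*(-25 - 125) = (2603 - 847)*(-150) = 1756*(-150) = -263400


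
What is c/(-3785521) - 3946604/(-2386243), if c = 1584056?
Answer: 11160009779076/9033172987603 ≈ 1.2354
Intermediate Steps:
c/(-3785521) - 3946604/(-2386243) = 1584056/(-3785521) - 3946604/(-2386243) = 1584056*(-1/3785521) - 3946604*(-1/2386243) = -1584056/3785521 + 3946604/2386243 = 11160009779076/9033172987603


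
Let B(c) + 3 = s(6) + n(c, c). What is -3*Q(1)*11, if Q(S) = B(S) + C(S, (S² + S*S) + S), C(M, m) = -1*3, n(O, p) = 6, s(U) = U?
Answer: -198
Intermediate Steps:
C(M, m) = -3
B(c) = 9 (B(c) = -3 + (6 + 6) = -3 + 12 = 9)
Q(S) = 6 (Q(S) = 9 - 3 = 6)
-3*Q(1)*11 = -3*6*11 = -18*11 = -198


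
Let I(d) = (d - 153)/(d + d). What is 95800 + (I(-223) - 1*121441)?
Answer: -5717755/223 ≈ -25640.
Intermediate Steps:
I(d) = (-153 + d)/(2*d) (I(d) = (-153 + d)/((2*d)) = (-153 + d)*(1/(2*d)) = (-153 + d)/(2*d))
95800 + (I(-223) - 1*121441) = 95800 + ((1/2)*(-153 - 223)/(-223) - 1*121441) = 95800 + ((1/2)*(-1/223)*(-376) - 121441) = 95800 + (188/223 - 121441) = 95800 - 27081155/223 = -5717755/223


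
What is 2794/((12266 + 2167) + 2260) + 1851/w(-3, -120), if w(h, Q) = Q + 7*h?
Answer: -10168263/784571 ≈ -12.960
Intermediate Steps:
2794/((12266 + 2167) + 2260) + 1851/w(-3, -120) = 2794/((12266 + 2167) + 2260) + 1851/(-120 + 7*(-3)) = 2794/(14433 + 2260) + 1851/(-120 - 21) = 2794/16693 + 1851/(-141) = 2794*(1/16693) + 1851*(-1/141) = 2794/16693 - 617/47 = -10168263/784571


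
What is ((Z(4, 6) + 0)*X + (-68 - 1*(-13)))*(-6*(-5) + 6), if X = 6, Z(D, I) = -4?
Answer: -2844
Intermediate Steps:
((Z(4, 6) + 0)*X + (-68 - 1*(-13)))*(-6*(-5) + 6) = ((-4 + 0)*6 + (-68 - 1*(-13)))*(-6*(-5) + 6) = (-4*6 + (-68 + 13))*(30 + 6) = (-24 - 55)*36 = -79*36 = -2844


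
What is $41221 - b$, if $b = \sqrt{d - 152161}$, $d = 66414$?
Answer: $41221 - i \sqrt{85747} \approx 41221.0 - 292.83 i$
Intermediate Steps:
$b = i \sqrt{85747}$ ($b = \sqrt{66414 - 152161} = \sqrt{-85747} = i \sqrt{85747} \approx 292.83 i$)
$41221 - b = 41221 - i \sqrt{85747}$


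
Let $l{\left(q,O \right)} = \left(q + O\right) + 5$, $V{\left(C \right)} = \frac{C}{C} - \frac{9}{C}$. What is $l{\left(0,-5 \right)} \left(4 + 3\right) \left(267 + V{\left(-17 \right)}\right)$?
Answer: $0$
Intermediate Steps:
$V{\left(C \right)} = 1 - \frac{9}{C}$
$l{\left(q,O \right)} = 5 + O + q$ ($l{\left(q,O \right)} = \left(O + q\right) + 5 = 5 + O + q$)
$l{\left(0,-5 \right)} \left(4 + 3\right) \left(267 + V{\left(-17 \right)}\right) = \left(5 - 5 + 0\right) \left(4 + 3\right) \left(267 + \frac{-9 - 17}{-17}\right) = 0 \cdot 7 \left(267 - - \frac{26}{17}\right) = 0 \left(267 + \frac{26}{17}\right) = 0 \cdot \frac{4565}{17} = 0$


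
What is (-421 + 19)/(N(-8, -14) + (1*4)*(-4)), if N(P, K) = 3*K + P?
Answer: 67/11 ≈ 6.0909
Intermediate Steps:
N(P, K) = P + 3*K
(-421 + 19)/(N(-8, -14) + (1*4)*(-4)) = (-421 + 19)/((-8 + 3*(-14)) + (1*4)*(-4)) = -402/((-8 - 42) + 4*(-4)) = -402/(-50 - 16) = -402/(-66) = -402*(-1/66) = 67/11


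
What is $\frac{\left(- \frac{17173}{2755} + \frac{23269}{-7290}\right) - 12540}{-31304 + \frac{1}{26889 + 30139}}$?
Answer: $\frac{1437345290195242}{3585395813869845} \approx 0.40089$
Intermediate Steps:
$\frac{\left(- \frac{17173}{2755} + \frac{23269}{-7290}\right) - 12540}{-31304 + \frac{1}{26889 + 30139}} = \frac{\left(\left(-17173\right) \frac{1}{2755} + 23269 \left(- \frac{1}{7290}\right)\right) - 12540}{-31304 + \frac{1}{57028}} = \frac{\left(- \frac{17173}{2755} - \frac{23269}{7290}\right) - 12540}{-31304 + \frac{1}{57028}} = \frac{- \frac{37859453}{4016790} - 12540}{- \frac{1785204511}{57028}} = \left(- \frac{50408406053}{4016790}\right) \left(- \frac{57028}{1785204511}\right) = \frac{1437345290195242}{3585395813869845}$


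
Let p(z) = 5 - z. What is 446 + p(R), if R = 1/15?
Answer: 6764/15 ≈ 450.93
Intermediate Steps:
R = 1/15 ≈ 0.066667
446 + p(R) = 446 + (5 - 1*1/15) = 446 + (5 - 1/15) = 446 + 74/15 = 6764/15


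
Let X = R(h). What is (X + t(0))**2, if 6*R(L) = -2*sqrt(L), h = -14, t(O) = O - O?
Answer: -14/9 ≈ -1.5556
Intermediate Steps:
t(O) = 0
R(L) = -sqrt(L)/3 (R(L) = (-2*sqrt(L))/6 = -sqrt(L)/3)
X = -I*sqrt(14)/3 ≈ -1.2472*I
(X + t(0))**2 = (-I*sqrt(14)/3 + 0)**2 = (-I*sqrt(14)/3)**2 = -14/9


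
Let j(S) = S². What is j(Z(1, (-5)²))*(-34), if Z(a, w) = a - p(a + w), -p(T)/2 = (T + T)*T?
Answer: -248778850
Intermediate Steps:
p(T) = -4*T² (p(T) = -2*(T + T)*T = -2*2*T*T = -4*T²)
Z(a, w) = a + 4*(a + w)² (Z(a, w) = a - (-4)*(a + w)² = a + 4*(a + w)²)
j(Z(1, (-5)²))*(-34) = (1 + 4*(1 + (-5)²)²)²*(-34) = (1 + 4*(1 + 25)²)²*(-34) = (1 + 4*26²)²*(-34) = (1 + 4*676)²*(-34) = (1 + 2704)²*(-34) = 2705²*(-34) = 7317025*(-34) = -248778850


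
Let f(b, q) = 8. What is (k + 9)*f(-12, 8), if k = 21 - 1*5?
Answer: 200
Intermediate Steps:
k = 16 (k = 21 - 5 = 16)
(k + 9)*f(-12, 8) = (16 + 9)*8 = 25*8 = 200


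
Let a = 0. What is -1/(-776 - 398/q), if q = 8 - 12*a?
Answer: 4/3303 ≈ 0.0012110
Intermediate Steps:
q = 8 (q = 8 - 12*0 = 8 + 0 = 8)
-1/(-776 - 398/q) = -1/(-776 - 398/8) = -1/(-776 - 398*1/8) = -1/(-776 - 199/4) = -1/(-3303/4) = -1*(-4/3303) = 4/3303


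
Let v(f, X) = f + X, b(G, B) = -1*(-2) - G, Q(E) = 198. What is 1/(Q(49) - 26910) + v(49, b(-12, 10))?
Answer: 1682855/26712 ≈ 63.000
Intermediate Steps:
b(G, B) = 2 - G
v(f, X) = X + f
1/(Q(49) - 26910) + v(49, b(-12, 10)) = 1/(198 - 26910) + ((2 - 1*(-12)) + 49) = 1/(-26712) + ((2 + 12) + 49) = -1/26712 + (14 + 49) = -1/26712 + 63 = 1682855/26712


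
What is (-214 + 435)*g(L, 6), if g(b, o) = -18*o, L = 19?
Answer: -23868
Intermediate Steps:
(-214 + 435)*g(L, 6) = (-214 + 435)*(-18*6) = 221*(-108) = -23868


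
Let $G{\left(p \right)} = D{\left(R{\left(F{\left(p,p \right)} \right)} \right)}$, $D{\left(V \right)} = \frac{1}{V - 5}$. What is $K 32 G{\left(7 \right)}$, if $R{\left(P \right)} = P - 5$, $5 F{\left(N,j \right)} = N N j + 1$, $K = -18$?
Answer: $- \frac{480}{49} \approx -9.7959$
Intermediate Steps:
$F{\left(N,j \right)} = \frac{1}{5} + \frac{j N^{2}}{5}$ ($F{\left(N,j \right)} = \frac{N N j + 1}{5} = \frac{N^{2} j + 1}{5} = \frac{j N^{2} + 1}{5} = \frac{1 + j N^{2}}{5} = \frac{1}{5} + \frac{j N^{2}}{5}$)
$R{\left(P \right)} = -5 + P$ ($R{\left(P \right)} = P - 5 = -5 + P$)
$D{\left(V \right)} = \frac{1}{-5 + V}$
$G{\left(p \right)} = \frac{1}{- \frac{49}{5} + \frac{p^{3}}{5}}$ ($G{\left(p \right)} = \frac{1}{-5 + \left(-5 + \left(\frac{1}{5} + \frac{p p^{2}}{5}\right)\right)} = \frac{1}{-5 + \left(-5 + \left(\frac{1}{5} + \frac{p^{3}}{5}\right)\right)} = \frac{1}{-5 + \left(- \frac{24}{5} + \frac{p^{3}}{5}\right)} = \frac{1}{- \frac{49}{5} + \frac{p^{3}}{5}}$)
$K 32 G{\left(7 \right)} = \left(-18\right) 32 \frac{5}{-49 + 7^{3}} = - 576 \frac{5}{-49 + 343} = - 576 \cdot \frac{5}{294} = - 576 \cdot 5 \cdot \frac{1}{294} = \left(-576\right) \frac{5}{294} = - \frac{480}{49}$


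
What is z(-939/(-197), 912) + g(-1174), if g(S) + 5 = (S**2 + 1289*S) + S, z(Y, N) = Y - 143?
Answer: -26856465/197 ≈ -1.3633e+5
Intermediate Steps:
z(Y, N) = -143 + Y
g(S) = -5 + S**2 + 1290*S (g(S) = -5 + ((S**2 + 1289*S) + S) = -5 + (S**2 + 1290*S) = -5 + S**2 + 1290*S)
z(-939/(-197), 912) + g(-1174) = (-143 - 939/(-197)) + (-5 + (-1174)**2 + 1290*(-1174)) = (-143 - 939*(-1/197)) + (-5 + 1378276 - 1514460) = (-143 + 939/197) - 136189 = -27232/197 - 136189 = -26856465/197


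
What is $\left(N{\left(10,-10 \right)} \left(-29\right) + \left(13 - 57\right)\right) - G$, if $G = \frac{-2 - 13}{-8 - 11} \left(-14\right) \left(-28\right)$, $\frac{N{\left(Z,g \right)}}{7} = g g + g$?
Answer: $- \frac{353846}{19} \approx -18623.0$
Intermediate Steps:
$N{\left(Z,g \right)} = 7 g + 7 g^{2}$ ($N{\left(Z,g \right)} = 7 \left(g g + g\right) = 7 \left(g^{2} + g\right) = 7 \left(g + g^{2}\right) = 7 g + 7 g^{2}$)
$G = \frac{5880}{19}$ ($G = - \frac{15}{-19} \left(-14\right) \left(-28\right) = \left(-15\right) \left(- \frac{1}{19}\right) \left(-14\right) \left(-28\right) = \frac{15}{19} \left(-14\right) \left(-28\right) = \left(- \frac{210}{19}\right) \left(-28\right) = \frac{5880}{19} \approx 309.47$)
$\left(N{\left(10,-10 \right)} \left(-29\right) + \left(13 - 57\right)\right) - G = \left(7 \left(-10\right) \left(1 - 10\right) \left(-29\right) + \left(13 - 57\right)\right) - \frac{5880}{19} = \left(7 \left(-10\right) \left(-9\right) \left(-29\right) + \left(13 - 57\right)\right) - \frac{5880}{19} = \left(630 \left(-29\right) - 44\right) - \frac{5880}{19} = \left(-18270 - 44\right) - \frac{5880}{19} = -18314 - \frac{5880}{19} = - \frac{353846}{19}$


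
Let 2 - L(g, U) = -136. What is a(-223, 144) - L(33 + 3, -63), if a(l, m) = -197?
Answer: -335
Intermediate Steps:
L(g, U) = 138 (L(g, U) = 2 - 1*(-136) = 2 + 136 = 138)
a(-223, 144) - L(33 + 3, -63) = -197 - 1*138 = -197 - 138 = -335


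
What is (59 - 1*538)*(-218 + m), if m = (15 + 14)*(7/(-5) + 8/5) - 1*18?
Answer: 551329/5 ≈ 1.1027e+5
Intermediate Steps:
m = -61/5 (m = 29*(7*(-1/5) + 8*(1/5)) - 18 = 29*(-7/5 + 8/5) - 18 = 29*(1/5) - 18 = 29/5 - 18 = -61/5 ≈ -12.200)
(59 - 1*538)*(-218 + m) = (59 - 1*538)*(-218 - 61/5) = (59 - 538)*(-1151/5) = -479*(-1151/5) = 551329/5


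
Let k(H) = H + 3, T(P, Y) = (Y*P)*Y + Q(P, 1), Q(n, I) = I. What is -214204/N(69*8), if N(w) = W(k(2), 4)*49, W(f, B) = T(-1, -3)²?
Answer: -53551/784 ≈ -68.305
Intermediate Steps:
T(P, Y) = 1 + P*Y² (T(P, Y) = (Y*P)*Y + 1 = (P*Y)*Y + 1 = P*Y² + 1 = 1 + P*Y²)
k(H) = 3 + H
W(f, B) = 64 (W(f, B) = (1 - 1*(-3)²)² = (1 - 1*9)² = (1 - 9)² = (-8)² = 64)
N(w) = 3136 (N(w) = 64*49 = 3136)
-214204/N(69*8) = -214204/3136 = -214204*1/3136 = -53551/784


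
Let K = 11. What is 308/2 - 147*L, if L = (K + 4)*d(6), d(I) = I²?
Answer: -79226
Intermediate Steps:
L = 540 (L = (11 + 4)*6² = 15*36 = 540)
308/2 - 147*L = 308/2 - 147*540 = 308*(½) - 79380 = 154 - 79380 = -79226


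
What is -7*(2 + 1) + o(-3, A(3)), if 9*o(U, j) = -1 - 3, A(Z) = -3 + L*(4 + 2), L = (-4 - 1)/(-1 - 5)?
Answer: -193/9 ≈ -21.444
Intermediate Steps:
L = ⅚ (L = -5/(-6) = -5*(-⅙) = ⅚ ≈ 0.83333)
A(Z) = 2 (A(Z) = -3 + 5*(4 + 2)/6 = -3 + (⅚)*6 = -3 + 5 = 2)
o(U, j) = -4/9 (o(U, j) = (-1 - 3)/9 = (⅑)*(-4) = -4/9)
-7*(2 + 1) + o(-3, A(3)) = -7*(2 + 1) - 4/9 = -7*3 - 4/9 = -21 - 4/9 = -193/9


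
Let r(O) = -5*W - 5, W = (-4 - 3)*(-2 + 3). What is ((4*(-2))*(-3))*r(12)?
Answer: 720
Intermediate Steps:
W = -7 (W = -7*1 = -7)
r(O) = 30 (r(O) = -5*(-7) - 5 = 35 - 5 = 30)
((4*(-2))*(-3))*r(12) = ((4*(-2))*(-3))*30 = -8*(-3)*30 = 24*30 = 720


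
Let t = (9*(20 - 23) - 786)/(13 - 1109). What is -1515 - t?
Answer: -1661253/1096 ≈ -1515.7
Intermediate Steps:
t = 813/1096 (t = (9*(-3) - 786)/(-1096) = (-27 - 786)*(-1/1096) = -813*(-1/1096) = 813/1096 ≈ 0.74179)
-1515 - t = -1515 - 1*813/1096 = -1515 - 813/1096 = -1661253/1096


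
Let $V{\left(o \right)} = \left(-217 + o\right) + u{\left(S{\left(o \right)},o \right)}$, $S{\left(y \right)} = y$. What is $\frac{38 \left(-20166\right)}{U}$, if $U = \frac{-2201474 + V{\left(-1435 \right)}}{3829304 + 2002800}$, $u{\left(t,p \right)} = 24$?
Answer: $\frac{2234593976016}{1101551} \approx 2.0286 \cdot 10^{6}$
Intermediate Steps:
$V{\left(o \right)} = -193 + o$ ($V{\left(o \right)} = \left(-217 + o\right) + 24 = -193 + o$)
$U = - \frac{1101551}{2916052}$ ($U = \frac{-2201474 - 1628}{3829304 + 2002800} = \frac{-2201474 - 1628}{5832104} = \left(-2203102\right) \frac{1}{5832104} = - \frac{1101551}{2916052} \approx -0.37775$)
$\frac{38 \left(-20166\right)}{U} = \frac{38 \left(-20166\right)}{- \frac{1101551}{2916052}} = \left(-766308\right) \left(- \frac{2916052}{1101551}\right) = \frac{2234593976016}{1101551}$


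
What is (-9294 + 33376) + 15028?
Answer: 39110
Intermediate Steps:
(-9294 + 33376) + 15028 = 24082 + 15028 = 39110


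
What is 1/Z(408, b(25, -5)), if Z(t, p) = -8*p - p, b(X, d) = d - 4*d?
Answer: -1/135 ≈ -0.0074074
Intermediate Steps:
b(X, d) = -3*d
Z(t, p) = -9*p
1/Z(408, b(25, -5)) = 1/(-(-27)*(-5)) = 1/(-9*15) = 1/(-135) = -1/135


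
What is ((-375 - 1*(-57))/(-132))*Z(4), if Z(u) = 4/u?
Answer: 53/22 ≈ 2.4091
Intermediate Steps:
((-375 - 1*(-57))/(-132))*Z(4) = ((-375 - 1*(-57))/(-132))*(4/4) = ((-375 + 57)*(-1/132))*(4*(1/4)) = -318*(-1/132)*1 = (53/22)*1 = 53/22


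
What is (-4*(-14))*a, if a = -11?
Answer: -616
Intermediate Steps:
(-4*(-14))*a = -4*(-14)*(-11) = 56*(-11) = -616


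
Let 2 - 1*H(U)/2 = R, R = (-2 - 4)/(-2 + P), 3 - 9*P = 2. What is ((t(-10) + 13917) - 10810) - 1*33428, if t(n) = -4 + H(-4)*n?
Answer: -515125/17 ≈ -30301.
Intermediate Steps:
P = ⅑ (P = ⅓ - ⅑*2 = ⅓ - 2/9 = ⅑ ≈ 0.11111)
R = 54/17 (R = (-2 - 4)/(-2 + ⅑) = -6/(-17/9) = -6*(-9/17) = 54/17 ≈ 3.1765)
H(U) = -40/17 (H(U) = 4 - 2*54/17 = 4 - 108/17 = -40/17)
t(n) = -4 - 40*n/17
((t(-10) + 13917) - 10810) - 1*33428 = (((-4 - 40/17*(-10)) + 13917) - 10810) - 1*33428 = (((-4 + 400/17) + 13917) - 10810) - 33428 = ((332/17 + 13917) - 10810) - 33428 = (236921/17 - 10810) - 33428 = 53151/17 - 33428 = -515125/17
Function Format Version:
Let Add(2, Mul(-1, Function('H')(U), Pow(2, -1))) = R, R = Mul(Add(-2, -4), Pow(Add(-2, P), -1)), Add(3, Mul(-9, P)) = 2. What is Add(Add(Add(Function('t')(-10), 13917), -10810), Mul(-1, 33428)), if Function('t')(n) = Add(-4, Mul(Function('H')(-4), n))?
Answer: Rational(-515125, 17) ≈ -30301.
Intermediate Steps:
P = Rational(1, 9) (P = Add(Rational(1, 3), Mul(Rational(-1, 9), 2)) = Add(Rational(1, 3), Rational(-2, 9)) = Rational(1, 9) ≈ 0.11111)
R = Rational(54, 17) (R = Mul(Add(-2, -4), Pow(Add(-2, Rational(1, 9)), -1)) = Mul(-6, Pow(Rational(-17, 9), -1)) = Mul(-6, Rational(-9, 17)) = Rational(54, 17) ≈ 3.1765)
Function('H')(U) = Rational(-40, 17) (Function('H')(U) = Add(4, Mul(-2, Rational(54, 17))) = Add(4, Rational(-108, 17)) = Rational(-40, 17))
Function('t')(n) = Add(-4, Mul(Rational(-40, 17), n))
Add(Add(Add(Function('t')(-10), 13917), -10810), Mul(-1, 33428)) = Add(Add(Add(Add(-4, Mul(Rational(-40, 17), -10)), 13917), -10810), Mul(-1, 33428)) = Add(Add(Add(Add(-4, Rational(400, 17)), 13917), -10810), -33428) = Add(Add(Add(Rational(332, 17), 13917), -10810), -33428) = Add(Add(Rational(236921, 17), -10810), -33428) = Add(Rational(53151, 17), -33428) = Rational(-515125, 17)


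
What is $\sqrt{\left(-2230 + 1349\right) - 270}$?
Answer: $i \sqrt{1151} \approx 33.926 i$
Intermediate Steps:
$\sqrt{\left(-2230 + 1349\right) - 270} = \sqrt{-881 - 270} = \sqrt{-1151} = i \sqrt{1151}$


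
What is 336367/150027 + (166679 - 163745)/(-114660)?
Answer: 2118203389/955671990 ≈ 2.2165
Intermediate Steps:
336367/150027 + (166679 - 163745)/(-114660) = 336367*(1/150027) + 2934*(-1/114660) = 336367/150027 - 163/6370 = 2118203389/955671990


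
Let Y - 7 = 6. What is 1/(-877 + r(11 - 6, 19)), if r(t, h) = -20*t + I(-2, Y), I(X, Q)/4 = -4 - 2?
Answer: -1/1001 ≈ -0.00099900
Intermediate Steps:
Y = 13 (Y = 7 + 6 = 13)
I(X, Q) = -24 (I(X, Q) = 4*(-4 - 2) = 4*(-6) = -24)
r(t, h) = -24 - 20*t (r(t, h) = -20*t - 24 = -24 - 20*t)
1/(-877 + r(11 - 6, 19)) = 1/(-877 + (-24 - 20*(11 - 6))) = 1/(-877 + (-24 - 20*5)) = 1/(-877 + (-24 - 100)) = 1/(-877 - 124) = 1/(-1001) = -1/1001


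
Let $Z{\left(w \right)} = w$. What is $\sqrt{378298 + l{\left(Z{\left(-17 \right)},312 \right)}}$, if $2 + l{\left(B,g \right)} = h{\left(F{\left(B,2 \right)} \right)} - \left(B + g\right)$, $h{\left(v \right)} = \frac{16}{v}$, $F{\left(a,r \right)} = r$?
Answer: $3 \sqrt{42001} \approx 614.82$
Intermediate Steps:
$l{\left(B,g \right)} = 6 - B - g$ ($l{\left(B,g \right)} = -2 - \left(-8 + B + g\right) = 6 - B - g$)
$\sqrt{378298 + l{\left(Z{\left(-17 \right)},312 \right)}} = \sqrt{378298 - 289} = \sqrt{378009} = 3 \sqrt{42001}$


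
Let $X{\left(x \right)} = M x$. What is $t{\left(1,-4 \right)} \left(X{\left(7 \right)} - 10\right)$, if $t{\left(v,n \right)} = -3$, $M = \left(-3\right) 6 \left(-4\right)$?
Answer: $-1482$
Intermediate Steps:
$M = 72$ ($M = \left(-18\right) \left(-4\right) = 72$)
$X{\left(x \right)} = 72 x$
$t{\left(1,-4 \right)} \left(X{\left(7 \right)} - 10\right) = - 3 \left(72 \cdot 7 - 10\right) = - 3 \left(504 - 10\right) = \left(-3\right) 494 = -1482$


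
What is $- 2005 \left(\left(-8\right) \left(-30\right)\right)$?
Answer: $-481200$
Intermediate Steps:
$- 2005 \left(\left(-8\right) \left(-30\right)\right) = \left(-2005\right) 240 = -481200$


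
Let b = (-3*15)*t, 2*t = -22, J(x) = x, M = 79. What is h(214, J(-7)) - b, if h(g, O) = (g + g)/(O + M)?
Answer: -8803/18 ≈ -489.06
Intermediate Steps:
t = -11 (t = (½)*(-22) = -11)
h(g, O) = 2*g/(79 + O) (h(g, O) = (g + g)/(O + 79) = (2*g)/(79 + O) = 2*g/(79 + O))
b = 495 (b = -3*15*(-11) = -45*(-11) = 495)
h(214, J(-7)) - b = 2*214/(79 - 7) - 1*495 = 2*214/72 - 495 = 2*214*(1/72) - 495 = 107/18 - 495 = -8803/18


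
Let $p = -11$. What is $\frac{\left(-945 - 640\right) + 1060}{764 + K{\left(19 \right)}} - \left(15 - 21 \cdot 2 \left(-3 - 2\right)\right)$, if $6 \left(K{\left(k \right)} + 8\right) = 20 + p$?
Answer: $- \frac{22795}{101} \approx -225.69$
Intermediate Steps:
$K{\left(k \right)} = - \frac{13}{2}$ ($K{\left(k \right)} = -8 + \frac{20 - 11}{6} = -8 + \frac{1}{6} \cdot 9 = -8 + \frac{3}{2} = - \frac{13}{2}$)
$\frac{\left(-945 - 640\right) + 1060}{764 + K{\left(19 \right)}} - \left(15 - 21 \cdot 2 \left(-3 - 2\right)\right) = \frac{\left(-945 - 640\right) + 1060}{764 - \frac{13}{2}} - \left(15 - 21 \cdot 2 \left(-3 - 2\right)\right) = \frac{\left(-945 - 640\right) + 1060}{\frac{1515}{2}} - \left(15 - 21 \cdot 2 \left(-5\right)\right) = \left(-1585 + 1060\right) \frac{2}{1515} - \left(15 - -210\right) = \left(-525\right) \frac{2}{1515} - \left(15 + 210\right) = - \frac{70}{101} - 225 = - \frac{22795}{101}$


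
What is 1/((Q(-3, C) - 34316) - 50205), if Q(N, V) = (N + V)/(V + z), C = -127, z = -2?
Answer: -129/10903079 ≈ -1.1832e-5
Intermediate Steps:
Q(N, V) = (N + V)/(-2 + V) (Q(N, V) = (N + V)/(V - 2) = (N + V)/(-2 + V))
1/((Q(-3, C) - 34316) - 50205) = 1/(((-3 - 127)/(-2 - 127) - 34316) - 50205) = 1/((-130/(-129) - 34316) - 50205) = 1/((-1/129*(-130) - 34316) - 50205) = 1/((130/129 - 34316) - 50205) = 1/(-4426634/129 - 50205) = 1/(-10903079/129) = -129/10903079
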